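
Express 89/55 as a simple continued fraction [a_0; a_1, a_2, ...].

Run the Euclidean algorithm on 89 and 55; the successive quotients are the partial quotients a_0, a_1, ... (each step inverts the fractional part left over by the previous one):
  89 = 1*55 + 34, so a_0 = 1.
  55 = 1*34 + 21, so a_1 = 1.
  34 = 1*21 + 13, so a_2 = 1.
  21 = 1*13 + 8, so a_3 = 1.
  13 = 1*8 + 5, so a_4 = 1.
  8 = 1*5 + 3, so a_5 = 1.
  5 = 1*3 + 2, so a_6 = 1.
  3 = 1*2 + 1, so a_7 = 1.
  2 = 2*1 + 0, so a_8 = 2.
The remainder reaches 0 after 9 divisions, so the expansion has 9 partial quotients, read off in order.

[1; 1, 1, 1, 1, 1, 1, 1, 2]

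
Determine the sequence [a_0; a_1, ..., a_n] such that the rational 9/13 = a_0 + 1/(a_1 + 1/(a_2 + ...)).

Run the Euclidean algorithm on 9 and 13; the successive quotients are the partial quotients a_0, a_1, ... (each step inverts the fractional part left over by the previous one):
  9 = 0*13 + 9, so a_0 = 0.
  13 = 1*9 + 4, so a_1 = 1.
  9 = 2*4 + 1, so a_2 = 2.
  4 = 4*1 + 0, so a_3 = 4.
The remainder reaches 0 after 4 divisions, so the expansion has 4 partial quotients, read off in order.

[0; 1, 2, 4]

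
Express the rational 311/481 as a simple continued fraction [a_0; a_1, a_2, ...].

[0; 1, 1, 1, 4, 1, 6, 4]

Run the Euclidean algorithm on 311 and 481; the successive quotients are the partial quotients a_0, a_1, ... (each step inverts the fractional part left over by the previous one):
  311 = 0*481 + 311, so a_0 = 0.
  481 = 1*311 + 170, so a_1 = 1.
  311 = 1*170 + 141, so a_2 = 1.
  170 = 1*141 + 29, so a_3 = 1.
  141 = 4*29 + 25, so a_4 = 4.
  29 = 1*25 + 4, so a_5 = 1.
  25 = 6*4 + 1, so a_6 = 6.
  4 = 4*1 + 0, so a_7 = 4.
The remainder reaches 0 after 8 divisions, so the expansion has 8 partial quotients, read off in order.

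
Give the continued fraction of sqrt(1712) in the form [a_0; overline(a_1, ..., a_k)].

[41; overline(2, 1, 1, 1, 11, 5, 11, 1, 1, 1, 2, 82)]

Write x_i = (sqrt(1712) + m_i)/d_i with (m_0, d_0) = (0, 1). a_0 = floor(sqrt(1712)) = 41, since 41^2 = 1681 <= 1712 < 1764 = 42^2.
Iterate m_{i+1} = d_i*a_i - m_i, d_{i+1} = (1712 - m_{i+1}^2)/d_i, a_{i+1} = floor((a_0 + m_{i+1})/d_{i+1}):
  m_1 = 1*41 - 0 = 41, d_1 = (1712 - 41^2)/1 = 31/1 = 31, a_1 = floor((41 + 41)/31) = 2.
  m_2 = 31*2 - 41 = 21, d_2 = (1712 - 21^2)/31 = 1271/31 = 41, a_2 = floor((41 + 21)/41) = 1.
  m_3 = 41*1 - 21 = 20, d_3 = (1712 - 20^2)/41 = 1312/41 = 32, a_3 = floor((41 + 20)/32) = 1.
  m_4 = 32*1 - 20 = 12, d_4 = (1712 - 12^2)/32 = 1568/32 = 49, a_4 = floor((41 + 12)/49) = 1.
  m_5 = 49*1 - 12 = 37, d_5 = (1712 - 37^2)/49 = 343/49 = 7, a_5 = floor((41 + 37)/7) = 11.
  m_6 = 7*11 - 37 = 40, d_6 = (1712 - 40^2)/7 = 112/7 = 16, a_6 = floor((41 + 40)/16) = 5.
  m_7 = 16*5 - 40 = 40, d_7 = (1712 - 40^2)/16 = 112/16 = 7, a_7 = floor((41 + 40)/7) = 11.
  m_8 = 7*11 - 40 = 37, d_8 = (1712 - 37^2)/7 = 343/7 = 49, a_8 = floor((41 + 37)/49) = 1.
  m_9 = 49*1 - 37 = 12, d_9 = (1712 - 12^2)/49 = 1568/49 = 32, a_9 = floor((41 + 12)/32) = 1.
  m_10 = 32*1 - 12 = 20, d_10 = (1712 - 20^2)/32 = 1312/32 = 41, a_10 = floor((41 + 20)/41) = 1.
  m_11 = 41*1 - 20 = 21, d_11 = (1712 - 21^2)/41 = 1271/41 = 31, a_11 = floor((41 + 21)/31) = 2.
  m_12 = 31*2 - 21 = 41, d_12 = (1712 - 41^2)/31 = 31/31 = 1, a_12 = floor((41 + 41)/1) = 82.
  m_13 = 1*82 - 41 = 41, d_13 = (1712 - 41^2)/1 = 31/1 = 31: (m_13, d_13) = (m_1, d_1) = (41, 31), so from here the quotients repeat a_1, ..., a_12; the period length is 12.
Hence the expansion of sqrt(1712) is a_0 = 41 followed by the repeating block 2, 1, 1, 1, 11, 5, 11, 1, 1, 1, 2, 82 (period 12).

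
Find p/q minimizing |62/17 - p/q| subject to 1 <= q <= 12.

40/11

Expand x = 62/17 as a continued fraction with the Euclidean algorithm:
  62 = 3*17 + 11, so a_0 = 3.
  17 = 1*11 + 6, so a_1 = 1.
  11 = 1*6 + 5, so a_2 = 1.
  6 = 1*5 + 1, so a_3 = 1.
  5 = 5*1 + 0, so a_4 = 5.
so x = [3; 1, 1, 1, 5].
Convergents (p_i = a_i*p_{i-1} + p_{i-2}, q_i = a_i*q_{i-1} + q_{i-2} with p_{-2}=0, p_{-1}=1, q_{-2}=1, q_{-1}=0), until the denominator exceeds 12:
  i=0: a_0=3, p_0 = 3*1 + 0 = 3, q_0 = 3*0 + 1 = 1.
  i=1: a_1=1, p_1 = 1*3 + 1 = 4, q_1 = 1*1 + 0 = 1.
  i=2: a_2=1, p_2 = 1*4 + 3 = 7, q_2 = 1*1 + 1 = 2.
  i=3: a_3=1, p_3 = 1*7 + 4 = 11, q_3 = 1*2 + 1 = 3.
  i=4: a_4=5, p_4 = 5*11 + 7 = 62, q_4 = 5*3 + 2 = 17.
q_4 = 17 > 12, so the last convergent with denominator <= 12 is p_3/q_3 = 11/3.
The closest fraction with denominator <= 12 is either p_3/q_3 or the intermediate fraction (k*p_3 + p_2)/(k*q_3 + q_2) with the largest k >= 1 whose denominator stays <= 12; these approach x as k grows, and every other convergent or intermediate fraction in range is farther away.
Largest k: floor((12 - q_2)/q_3) = floor((12 - 2)/3) = 3.
That gives (3*11 + 7)/(3*3 + 2) = 40/11.
Compare the errors: |x - 11/3| = |62*3 - 11*17|/(17*3) = 1/51, and |x - 40/11| = |62*11 - 40*17|/(17*11) = 2/187.
Cross-multiplying, 2*51 = 102 < 187 = 1*187, so 2/187 is smaller: the intermediate fraction 40/11 is closer to x than 11/3.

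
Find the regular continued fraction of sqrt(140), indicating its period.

Write x_i = (sqrt(140) + m_i)/d_i with (m_0, d_0) = (0, 1). a_0 = floor(sqrt(140)) = 11, since 11^2 = 121 <= 140 < 144 = 12^2.
Iterate m_{i+1} = d_i*a_i - m_i, d_{i+1} = (140 - m_{i+1}^2)/d_i, a_{i+1} = floor((a_0 + m_{i+1})/d_{i+1}):
  m_1 = 1*11 - 0 = 11, d_1 = (140 - 11^2)/1 = 19/1 = 19, a_1 = floor((11 + 11)/19) = 1.
  m_2 = 19*1 - 11 = 8, d_2 = (140 - 8^2)/19 = 76/19 = 4, a_2 = floor((11 + 8)/4) = 4.
  m_3 = 4*4 - 8 = 8, d_3 = (140 - 8^2)/4 = 76/4 = 19, a_3 = floor((11 + 8)/19) = 1.
  m_4 = 19*1 - 8 = 11, d_4 = (140 - 11^2)/19 = 19/19 = 1, a_4 = floor((11 + 11)/1) = 22.
  m_5 = 1*22 - 11 = 11, d_5 = (140 - 11^2)/1 = 19/1 = 19: (m_5, d_5) = (m_1, d_1) = (11, 19), so from here the quotients repeat a_1, ..., a_4; the period length is 4.
Hence the expansion of sqrt(140) is a_0 = 11 followed by the repeating block 1, 4, 1, 22 (period 4).

[11; (1, 4, 1, 22)]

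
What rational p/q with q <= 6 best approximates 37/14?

8/3

Expand x = 37/14 as a continued fraction with the Euclidean algorithm:
  37 = 2*14 + 9, so a_0 = 2.
  14 = 1*9 + 5, so a_1 = 1.
  9 = 1*5 + 4, so a_2 = 1.
  5 = 1*4 + 1, so a_3 = 1.
  4 = 4*1 + 0, so a_4 = 4.
so x = [2; 1, 1, 1, 4].
Convergents (p_i = a_i*p_{i-1} + p_{i-2}, q_i = a_i*q_{i-1} + q_{i-2} with p_{-2}=0, p_{-1}=1, q_{-2}=1, q_{-1}=0), until the denominator exceeds 6:
  i=0: a_0=2, p_0 = 2*1 + 0 = 2, q_0 = 2*0 + 1 = 1.
  i=1: a_1=1, p_1 = 1*2 + 1 = 3, q_1 = 1*1 + 0 = 1.
  i=2: a_2=1, p_2 = 1*3 + 2 = 5, q_2 = 1*1 + 1 = 2.
  i=3: a_3=1, p_3 = 1*5 + 3 = 8, q_3 = 1*2 + 1 = 3.
  i=4: a_4=4, p_4 = 4*8 + 5 = 37, q_4 = 4*3 + 2 = 14.
q_4 = 14 > 6, so the last convergent with denominator <= 6 is p_3/q_3 = 8/3.
The closest fraction with denominator <= 6 is either p_3/q_3 or the intermediate fraction (k*p_3 + p_2)/(k*q_3 + q_2) with the largest k >= 1 whose denominator stays <= 6; these approach x as k grows, and every other convergent or intermediate fraction in range is farther away.
Largest k: floor((6 - q_2)/q_3) = floor((6 - 2)/3) = 1.
That gives (1*8 + 5)/(1*3 + 2) = 13/5.
Compare the errors: |x - 8/3| = |37*3 - 8*14|/(14*3) = 1/42, and |x - 13/5| = |37*5 - 13*14|/(14*5) = 3/70.
Cross-multiplying, 1*70 = 70 < 126 = 3*42, so 1/42 is smaller: the convergent 8/3 is closer to x than 13/5.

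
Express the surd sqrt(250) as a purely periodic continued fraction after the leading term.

Write x_i = (sqrt(250) + m_i)/d_i with (m_0, d_0) = (0, 1). a_0 = floor(sqrt(250)) = 15, since 15^2 = 225 <= 250 < 256 = 16^2.
Iterate m_{i+1} = d_i*a_i - m_i, d_{i+1} = (250 - m_{i+1}^2)/d_i, a_{i+1} = floor((a_0 + m_{i+1})/d_{i+1}):
  m_1 = 1*15 - 0 = 15, d_1 = (250 - 15^2)/1 = 25/1 = 25, a_1 = floor((15 + 15)/25) = 1.
  m_2 = 25*1 - 15 = 10, d_2 = (250 - 10^2)/25 = 150/25 = 6, a_2 = floor((15 + 10)/6) = 4.
  m_3 = 6*4 - 10 = 14, d_3 = (250 - 14^2)/6 = 54/6 = 9, a_3 = floor((15 + 14)/9) = 3.
  m_4 = 9*3 - 14 = 13, d_4 = (250 - 13^2)/9 = 81/9 = 9, a_4 = floor((15 + 13)/9) = 3.
  m_5 = 9*3 - 13 = 14, d_5 = (250 - 14^2)/9 = 54/9 = 6, a_5 = floor((15 + 14)/6) = 4.
  m_6 = 6*4 - 14 = 10, d_6 = (250 - 10^2)/6 = 150/6 = 25, a_6 = floor((15 + 10)/25) = 1.
  m_7 = 25*1 - 10 = 15, d_7 = (250 - 15^2)/25 = 25/25 = 1, a_7 = floor((15 + 15)/1) = 30.
  m_8 = 1*30 - 15 = 15, d_8 = (250 - 15^2)/1 = 25/1 = 25: (m_8, d_8) = (m_1, d_1) = (15, 25), so from here the quotients repeat a_1, ..., a_7; the period length is 7.
Hence the expansion of sqrt(250) is a_0 = 15 followed by the repeating block 1, 4, 3, 3, 4, 1, 30 (period 7).

[15; (1, 4, 3, 3, 4, 1, 30)]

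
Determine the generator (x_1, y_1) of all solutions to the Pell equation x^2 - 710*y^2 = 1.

(x, y) = (1279, 48)

First expand sqrt(710) as a continued fraction. With x_i = (sqrt(710) + m_i)/d_i and (m_0, d_0) = (0, 1): a_0 = floor(sqrt(710)) = 26, since 26^2 = 676 <= 710 < 729 = 27^2.
Iterate m_{i+1} = d_i*a_i - m_i, d_{i+1} = (710 - m_{i+1}^2)/d_i, a_{i+1} = floor((a_0 + m_{i+1})/d_{i+1}):
  m_1 = 1*26 - 0 = 26, d_1 = (710 - 26^2)/1 = 34/1 = 34, a_1 = floor((26 + 26)/34) = 1.
  m_2 = 34*1 - 26 = 8, d_2 = (710 - 8^2)/34 = 646/34 = 19, a_2 = floor((26 + 8)/19) = 1.
  m_3 = 19*1 - 8 = 11, d_3 = (710 - 11^2)/19 = 589/19 = 31, a_3 = floor((26 + 11)/31) = 1.
  m_4 = 31*1 - 11 = 20, d_4 = (710 - 20^2)/31 = 310/31 = 10, a_4 = floor((26 + 20)/10) = 4.
  m_5 = 10*4 - 20 = 20, d_5 = (710 - 20^2)/10 = 310/10 = 31, a_5 = floor((26 + 20)/31) = 1.
  m_6 = 31*1 - 20 = 11, d_6 = (710 - 11^2)/31 = 589/31 = 19, a_6 = floor((26 + 11)/19) = 1.
  m_7 = 19*1 - 11 = 8, d_7 = (710 - 8^2)/19 = 646/19 = 34, a_7 = floor((26 + 8)/34) = 1.
  m_8 = 34*1 - 8 = 26, d_8 = (710 - 26^2)/34 = 34/34 = 1, a_8 = floor((26 + 26)/1) = 52.
  m_9 = 1*52 - 26 = 26, d_9 = (710 - 26^2)/1 = 34/1 = 34: (m_9, d_9) = (m_1, d_1) = (26, 34), so from here the quotients repeat a_1, ..., a_8; the period length is 8.
So sqrt(710) = [26; (1, 1, 1, 4, 1, 1, 1, 52)] with period length k = 8.
k is even, so the fundamental solution of x^2 - 710y^2 = 1 is (p_{k-1}, q_{k-1}) = (p_7, q_7); compute convergents through index 7.
Convergents (p_i = a_i*p_{i-1} + p_{i-2}, q_i = a_i*q_{i-1} + q_{i-2} with p_{-2}=0, p_{-1}=1, q_{-2}=1, q_{-1}=0):
  i=0: a_0=26, p_0 = 26*1 + 0 = 26, q_0 = 26*0 + 1 = 1.
  i=1: a_1=1, p_1 = 1*26 + 1 = 27, q_1 = 1*1 + 0 = 1.
  i=2: a_2=1, p_2 = 1*27 + 26 = 53, q_2 = 1*1 + 1 = 2.
  i=3: a_3=1, p_3 = 1*53 + 27 = 80, q_3 = 1*2 + 1 = 3.
  i=4: a_4=4, p_4 = 4*80 + 53 = 373, q_4 = 4*3 + 2 = 14.
  i=5: a_5=1, p_5 = 1*373 + 80 = 453, q_5 = 1*14 + 3 = 17.
  i=6: a_6=1, p_6 = 1*453 + 373 = 826, q_6 = 1*17 + 14 = 31.
  i=7: a_7=1, p_7 = 1*826 + 453 = 1279, q_7 = 1*31 + 17 = 48.
Check: 1279^2 - 710*48^2 = 1635841 - 1635840 = 1, so (x, y) = (1279, 48) solves the equation, and by the theorem it is the least positive solution.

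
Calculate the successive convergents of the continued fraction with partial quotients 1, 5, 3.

Using the convergent recurrence p_i = a_i*p_{i-1} + p_{i-2}, q_i = a_i*q_{i-1} + q_{i-2} with p_{-2}=0, p_{-1}=1, q_{-2}=1, q_{-1}=0:
  i=0: a_0=1, p_0 = 1*1 + 0 = 1, q_0 = 1*0 + 1 = 1.
  i=1: a_1=5, p_1 = 5*1 + 1 = 6, q_1 = 5*1 + 0 = 5.
  i=2: a_2=3, p_2 = 3*6 + 1 = 19, q_2 = 3*5 + 1 = 16.

1/1, 6/5, 19/16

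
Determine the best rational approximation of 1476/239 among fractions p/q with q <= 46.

247/40

Expand x = 1476/239 as a continued fraction with the Euclidean algorithm:
  1476 = 6*239 + 42, so a_0 = 6.
  239 = 5*42 + 29, so a_1 = 5.
  42 = 1*29 + 13, so a_2 = 1.
  29 = 2*13 + 3, so a_3 = 2.
  13 = 4*3 + 1, so a_4 = 4.
  3 = 3*1 + 0, so a_5 = 3.
so x = [6; 5, 1, 2, 4, 3].
Convergents (p_i = a_i*p_{i-1} + p_{i-2}, q_i = a_i*q_{i-1} + q_{i-2} with p_{-2}=0, p_{-1}=1, q_{-2}=1, q_{-1}=0), until the denominator exceeds 46:
  i=0: a_0=6, p_0 = 6*1 + 0 = 6, q_0 = 6*0 + 1 = 1.
  i=1: a_1=5, p_1 = 5*6 + 1 = 31, q_1 = 5*1 + 0 = 5.
  i=2: a_2=1, p_2 = 1*31 + 6 = 37, q_2 = 1*5 + 1 = 6.
  i=3: a_3=2, p_3 = 2*37 + 31 = 105, q_3 = 2*6 + 5 = 17.
  i=4: a_4=4, p_4 = 4*105 + 37 = 457, q_4 = 4*17 + 6 = 74.
q_4 = 74 > 46, so the last convergent with denominator <= 46 is p_3/q_3 = 105/17.
The closest fraction with denominator <= 46 is either p_3/q_3 or the intermediate fraction (k*p_3 + p_2)/(k*q_3 + q_2) with the largest k >= 1 whose denominator stays <= 46; these approach x as k grows, and every other convergent or intermediate fraction in range is farther away.
Largest k: floor((46 - q_2)/q_3) = floor((46 - 6)/17) = 2.
That gives (2*105 + 37)/(2*17 + 6) = 247/40.
Compare the errors: |x - 105/17| = |1476*17 - 105*239|/(239*17) = 3/4063, and |x - 247/40| = |1476*40 - 247*239|/(239*40) = 7/9560.
Cross-multiplying, 7*4063 = 28441 < 28680 = 3*9560, so 7/9560 is smaller: the intermediate fraction 247/40 is closer to x than 105/17.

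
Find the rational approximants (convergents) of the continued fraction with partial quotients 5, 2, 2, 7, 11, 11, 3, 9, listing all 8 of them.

Using the convergent recurrence p_i = a_i*p_{i-1} + p_{i-2}, q_i = a_i*q_{i-1} + q_{i-2} with p_{-2}=0, p_{-1}=1, q_{-2}=1, q_{-1}=0:
  i=0: a_0=5, p_0 = 5*1 + 0 = 5, q_0 = 5*0 + 1 = 1.
  i=1: a_1=2, p_1 = 2*5 + 1 = 11, q_1 = 2*1 + 0 = 2.
  i=2: a_2=2, p_2 = 2*11 + 5 = 27, q_2 = 2*2 + 1 = 5.
  i=3: a_3=7, p_3 = 7*27 + 11 = 200, q_3 = 7*5 + 2 = 37.
  i=4: a_4=11, p_4 = 11*200 + 27 = 2227, q_4 = 11*37 + 5 = 412.
  i=5: a_5=11, p_5 = 11*2227 + 200 = 24697, q_5 = 11*412 + 37 = 4569.
  i=6: a_6=3, p_6 = 3*24697 + 2227 = 76318, q_6 = 3*4569 + 412 = 14119.
  i=7: a_7=9, p_7 = 9*76318 + 24697 = 711559, q_7 = 9*14119 + 4569 = 131640.

5/1, 11/2, 27/5, 200/37, 2227/412, 24697/4569, 76318/14119, 711559/131640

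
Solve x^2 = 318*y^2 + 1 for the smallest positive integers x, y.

(x, y) = (107, 6)

First expand sqrt(318) as a continued fraction. With x_i = (sqrt(318) + m_i)/d_i and (m_0, d_0) = (0, 1): a_0 = floor(sqrt(318)) = 17, since 17^2 = 289 <= 318 < 324 = 18^2.
Iterate m_{i+1} = d_i*a_i - m_i, d_{i+1} = (318 - m_{i+1}^2)/d_i, a_{i+1} = floor((a_0 + m_{i+1})/d_{i+1}):
  m_1 = 1*17 - 0 = 17, d_1 = (318 - 17^2)/1 = 29/1 = 29, a_1 = floor((17 + 17)/29) = 1.
  m_2 = 29*1 - 17 = 12, d_2 = (318 - 12^2)/29 = 174/29 = 6, a_2 = floor((17 + 12)/6) = 4.
  m_3 = 6*4 - 12 = 12, d_3 = (318 - 12^2)/6 = 174/6 = 29, a_3 = floor((17 + 12)/29) = 1.
  m_4 = 29*1 - 12 = 17, d_4 = (318 - 17^2)/29 = 29/29 = 1, a_4 = floor((17 + 17)/1) = 34.
  m_5 = 1*34 - 17 = 17, d_5 = (318 - 17^2)/1 = 29/1 = 29: (m_5, d_5) = (m_1, d_1) = (17, 29), so from here the quotients repeat a_1, ..., a_4; the period length is 4.
So sqrt(318) = [17; (1, 4, 1, 34)] with period length k = 4.
k is even, so the fundamental solution of x^2 - 318y^2 = 1 is (p_{k-1}, q_{k-1}) = (p_3, q_3); compute convergents through index 3.
Convergents (p_i = a_i*p_{i-1} + p_{i-2}, q_i = a_i*q_{i-1} + q_{i-2} with p_{-2}=0, p_{-1}=1, q_{-2}=1, q_{-1}=0):
  i=0: a_0=17, p_0 = 17*1 + 0 = 17, q_0 = 17*0 + 1 = 1.
  i=1: a_1=1, p_1 = 1*17 + 1 = 18, q_1 = 1*1 + 0 = 1.
  i=2: a_2=4, p_2 = 4*18 + 17 = 89, q_2 = 4*1 + 1 = 5.
  i=3: a_3=1, p_3 = 1*89 + 18 = 107, q_3 = 1*5 + 1 = 6.
Check: 107^2 - 318*6^2 = 11449 - 11448 = 1, so (x, y) = (107, 6) solves the equation, and by the theorem it is the least positive solution.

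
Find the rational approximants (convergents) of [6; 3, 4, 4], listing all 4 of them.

Using the convergent recurrence p_i = a_i*p_{i-1} + p_{i-2}, q_i = a_i*q_{i-1} + q_{i-2} with p_{-2}=0, p_{-1}=1, q_{-2}=1, q_{-1}=0:
  i=0: a_0=6, p_0 = 6*1 + 0 = 6, q_0 = 6*0 + 1 = 1.
  i=1: a_1=3, p_1 = 3*6 + 1 = 19, q_1 = 3*1 + 0 = 3.
  i=2: a_2=4, p_2 = 4*19 + 6 = 82, q_2 = 4*3 + 1 = 13.
  i=3: a_3=4, p_3 = 4*82 + 19 = 347, q_3 = 4*13 + 3 = 55.

6/1, 19/3, 82/13, 347/55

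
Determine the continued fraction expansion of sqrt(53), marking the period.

[7; (3, 1, 1, 3, 14)]

Write x_i = (sqrt(53) + m_i)/d_i with (m_0, d_0) = (0, 1). a_0 = floor(sqrt(53)) = 7, since 7^2 = 49 <= 53 < 64 = 8^2.
Iterate m_{i+1} = d_i*a_i - m_i, d_{i+1} = (53 - m_{i+1}^2)/d_i, a_{i+1} = floor((a_0 + m_{i+1})/d_{i+1}):
  m_1 = 1*7 - 0 = 7, d_1 = (53 - 7^2)/1 = 4/1 = 4, a_1 = floor((7 + 7)/4) = 3.
  m_2 = 4*3 - 7 = 5, d_2 = (53 - 5^2)/4 = 28/4 = 7, a_2 = floor((7 + 5)/7) = 1.
  m_3 = 7*1 - 5 = 2, d_3 = (53 - 2^2)/7 = 49/7 = 7, a_3 = floor((7 + 2)/7) = 1.
  m_4 = 7*1 - 2 = 5, d_4 = (53 - 5^2)/7 = 28/7 = 4, a_4 = floor((7 + 5)/4) = 3.
  m_5 = 4*3 - 5 = 7, d_5 = (53 - 7^2)/4 = 4/4 = 1, a_5 = floor((7 + 7)/1) = 14.
  m_6 = 1*14 - 7 = 7, d_6 = (53 - 7^2)/1 = 4/1 = 4: (m_6, d_6) = (m_1, d_1) = (7, 4), so from here the quotients repeat a_1, ..., a_5; the period length is 5.
Hence the expansion of sqrt(53) is a_0 = 7 followed by the repeating block 3, 1, 1, 3, 14 (period 5).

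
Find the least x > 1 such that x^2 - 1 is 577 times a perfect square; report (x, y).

(x, y) = (1153, 48)

First expand sqrt(577) as a continued fraction. With x_i = (sqrt(577) + m_i)/d_i and (m_0, d_0) = (0, 1): a_0 = floor(sqrt(577)) = 24, since 24^2 = 576 <= 577 < 625 = 25^2.
Iterate m_{i+1} = d_i*a_i - m_i, d_{i+1} = (577 - m_{i+1}^2)/d_i, a_{i+1} = floor((a_0 + m_{i+1})/d_{i+1}):
  m_1 = 1*24 - 0 = 24, d_1 = (577 - 24^2)/1 = 1/1 = 1, a_1 = floor((24 + 24)/1) = 48.
  m_2 = 1*48 - 24 = 24, d_2 = (577 - 24^2)/1 = 1/1 = 1: (m_2, d_2) = (m_1, d_1) = (24, 1), so from here the quotient a_1 repeats; the period length is 1.
So sqrt(577) = [24; (48)] with period length k = 1.
k is odd, so (p_{k-1}, q_{k-1}) only solves x^2 - 577y^2 = -1 and the fundamental solution of x^2 - 577y^2 = 1 is (p_{2k-1}, q_{2k-1}) = (p_1, q_1); compute convergents through index 1, running through the period twice.
Convergents (p_i = a_i*p_{i-1} + p_{i-2}, q_i = a_i*q_{i-1} + q_{i-2} with p_{-2}=0, p_{-1}=1, q_{-2}=1, q_{-1}=0):
  i=0: a_0=24, p_0 = 24*1 + 0 = 24, q_0 = 24*0 + 1 = 1.
  i=1: a_1=48, p_1 = 48*24 + 1 = 1153, q_1 = 48*1 + 0 = 48.
Indeed p_0^2 - 577*q_0^2 = 576 - 577 = -1, not +1.
Check: 1153^2 - 577*48^2 = 1329409 - 1329408 = 1, so (x, y) = (1153, 48) solves the equation, and by the theorem it is the least positive solution.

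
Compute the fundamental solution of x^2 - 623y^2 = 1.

First expand sqrt(623) as a continued fraction. With x_i = (sqrt(623) + m_i)/d_i and (m_0, d_0) = (0, 1): a_0 = floor(sqrt(623)) = 24, since 24^2 = 576 <= 623 < 625 = 25^2.
Iterate m_{i+1} = d_i*a_i - m_i, d_{i+1} = (623 - m_{i+1}^2)/d_i, a_{i+1} = floor((a_0 + m_{i+1})/d_{i+1}):
  m_1 = 1*24 - 0 = 24, d_1 = (623 - 24^2)/1 = 47/1 = 47, a_1 = floor((24 + 24)/47) = 1.
  m_2 = 47*1 - 24 = 23, d_2 = (623 - 23^2)/47 = 94/47 = 2, a_2 = floor((24 + 23)/2) = 23.
  m_3 = 2*23 - 23 = 23, d_3 = (623 - 23^2)/2 = 94/2 = 47, a_3 = floor((24 + 23)/47) = 1.
  m_4 = 47*1 - 23 = 24, d_4 = (623 - 24^2)/47 = 47/47 = 1, a_4 = floor((24 + 24)/1) = 48.
  m_5 = 1*48 - 24 = 24, d_5 = (623 - 24^2)/1 = 47/1 = 47: (m_5, d_5) = (m_1, d_1) = (24, 47), so from here the quotients repeat a_1, ..., a_4; the period length is 4.
So sqrt(623) = [24; (1, 23, 1, 48)] with period length k = 4.
k is even, so the fundamental solution of x^2 - 623y^2 = 1 is (p_{k-1}, q_{k-1}) = (p_3, q_3); compute convergents through index 3.
Convergents (p_i = a_i*p_{i-1} + p_{i-2}, q_i = a_i*q_{i-1} + q_{i-2} with p_{-2}=0, p_{-1}=1, q_{-2}=1, q_{-1}=0):
  i=0: a_0=24, p_0 = 24*1 + 0 = 24, q_0 = 24*0 + 1 = 1.
  i=1: a_1=1, p_1 = 1*24 + 1 = 25, q_1 = 1*1 + 0 = 1.
  i=2: a_2=23, p_2 = 23*25 + 24 = 599, q_2 = 23*1 + 1 = 24.
  i=3: a_3=1, p_3 = 1*599 + 25 = 624, q_3 = 1*24 + 1 = 25.
Check: 624^2 - 623*25^2 = 389376 - 389375 = 1, so (x, y) = (624, 25) solves the equation, and by the theorem it is the least positive solution.

(x, y) = (624, 25)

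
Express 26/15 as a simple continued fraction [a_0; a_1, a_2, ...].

Run the Euclidean algorithm on 26 and 15; the successive quotients are the partial quotients a_0, a_1, ... (each step inverts the fractional part left over by the previous one):
  26 = 1*15 + 11, so a_0 = 1.
  15 = 1*11 + 4, so a_1 = 1.
  11 = 2*4 + 3, so a_2 = 2.
  4 = 1*3 + 1, so a_3 = 1.
  3 = 3*1 + 0, so a_4 = 3.
The remainder reaches 0 after 5 divisions, so the expansion has 5 partial quotients, read off in order.

[1; 1, 2, 1, 3]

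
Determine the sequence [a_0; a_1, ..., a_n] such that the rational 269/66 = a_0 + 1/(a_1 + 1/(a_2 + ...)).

[4; 13, 5]

Run the Euclidean algorithm on 269 and 66; the successive quotients are the partial quotients a_0, a_1, ... (each step inverts the fractional part left over by the previous one):
  269 = 4*66 + 5, so a_0 = 4.
  66 = 13*5 + 1, so a_1 = 13.
  5 = 5*1 + 0, so a_2 = 5.
The remainder reaches 0 after 3 divisions, so the expansion has 3 partial quotients, read off in order.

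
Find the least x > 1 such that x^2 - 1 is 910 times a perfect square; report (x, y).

First expand sqrt(910) as a continued fraction. With x_i = (sqrt(910) + m_i)/d_i and (m_0, d_0) = (0, 1): a_0 = floor(sqrt(910)) = 30, since 30^2 = 900 <= 910 < 961 = 31^2.
Iterate m_{i+1} = d_i*a_i - m_i, d_{i+1} = (910 - m_{i+1}^2)/d_i, a_{i+1} = floor((a_0 + m_{i+1})/d_{i+1}):
  m_1 = 1*30 - 0 = 30, d_1 = (910 - 30^2)/1 = 10/1 = 10, a_1 = floor((30 + 30)/10) = 6.
  m_2 = 10*6 - 30 = 30, d_2 = (910 - 30^2)/10 = 10/10 = 1, a_2 = floor((30 + 30)/1) = 60.
  m_3 = 1*60 - 30 = 30, d_3 = (910 - 30^2)/1 = 10/1 = 10: (m_3, d_3) = (m_1, d_1) = (30, 10), so from here the quotients repeat a_1, a_2; the period length is 2.
So sqrt(910) = [30; (6, 60)] with period length k = 2.
k is even, so the fundamental solution of x^2 - 910y^2 = 1 is (p_{k-1}, q_{k-1}) = (p_1, q_1); compute convergents through index 1.
Convergents (p_i = a_i*p_{i-1} + p_{i-2}, q_i = a_i*q_{i-1} + q_{i-2} with p_{-2}=0, p_{-1}=1, q_{-2}=1, q_{-1}=0):
  i=0: a_0=30, p_0 = 30*1 + 0 = 30, q_0 = 30*0 + 1 = 1.
  i=1: a_1=6, p_1 = 6*30 + 1 = 181, q_1 = 6*1 + 0 = 6.
Check: 181^2 - 910*6^2 = 32761 - 32760 = 1, so (x, y) = (181, 6) solves the equation, and by the theorem it is the least positive solution.

(x, y) = (181, 6)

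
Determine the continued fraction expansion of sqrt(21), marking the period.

[4; (1, 1, 2, 1, 1, 8)]

Write x_i = (sqrt(21) + m_i)/d_i with (m_0, d_0) = (0, 1). a_0 = floor(sqrt(21)) = 4, since 4^2 = 16 <= 21 < 25 = 5^2.
Iterate m_{i+1} = d_i*a_i - m_i, d_{i+1} = (21 - m_{i+1}^2)/d_i, a_{i+1} = floor((a_0 + m_{i+1})/d_{i+1}):
  m_1 = 1*4 - 0 = 4, d_1 = (21 - 4^2)/1 = 5/1 = 5, a_1 = floor((4 + 4)/5) = 1.
  m_2 = 5*1 - 4 = 1, d_2 = (21 - 1^2)/5 = 20/5 = 4, a_2 = floor((4 + 1)/4) = 1.
  m_3 = 4*1 - 1 = 3, d_3 = (21 - 3^2)/4 = 12/4 = 3, a_3 = floor((4 + 3)/3) = 2.
  m_4 = 3*2 - 3 = 3, d_4 = (21 - 3^2)/3 = 12/3 = 4, a_4 = floor((4 + 3)/4) = 1.
  m_5 = 4*1 - 3 = 1, d_5 = (21 - 1^2)/4 = 20/4 = 5, a_5 = floor((4 + 1)/5) = 1.
  m_6 = 5*1 - 1 = 4, d_6 = (21 - 4^2)/5 = 5/5 = 1, a_6 = floor((4 + 4)/1) = 8.
  m_7 = 1*8 - 4 = 4, d_7 = (21 - 4^2)/1 = 5/1 = 5: (m_7, d_7) = (m_1, d_1) = (4, 5), so from here the quotients repeat a_1, ..., a_6; the period length is 6.
Hence the expansion of sqrt(21) is a_0 = 4 followed by the repeating block 1, 1, 2, 1, 1, 8 (period 6).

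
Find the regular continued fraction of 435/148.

Run the Euclidean algorithm on 435 and 148; the successive quotients are the partial quotients a_0, a_1, ... (each step inverts the fractional part left over by the previous one):
  435 = 2*148 + 139, so a_0 = 2.
  148 = 1*139 + 9, so a_1 = 1.
  139 = 15*9 + 4, so a_2 = 15.
  9 = 2*4 + 1, so a_3 = 2.
  4 = 4*1 + 0, so a_4 = 4.
The remainder reaches 0 after 5 divisions, so the expansion has 5 partial quotients, read off in order.

[2; 1, 15, 2, 4]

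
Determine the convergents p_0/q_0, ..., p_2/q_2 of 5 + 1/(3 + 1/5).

Using the convergent recurrence p_i = a_i*p_{i-1} + p_{i-2}, q_i = a_i*q_{i-1} + q_{i-2} with p_{-2}=0, p_{-1}=1, q_{-2}=1, q_{-1}=0:
  i=0: a_0=5, p_0 = 5*1 + 0 = 5, q_0 = 5*0 + 1 = 1.
  i=1: a_1=3, p_1 = 3*5 + 1 = 16, q_1 = 3*1 + 0 = 3.
  i=2: a_2=5, p_2 = 5*16 + 5 = 85, q_2 = 5*3 + 1 = 16.

5/1, 16/3, 85/16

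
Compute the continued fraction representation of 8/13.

[0; 1, 1, 1, 1, 2]

Run the Euclidean algorithm on 8 and 13; the successive quotients are the partial quotients a_0, a_1, ... (each step inverts the fractional part left over by the previous one):
  8 = 0*13 + 8, so a_0 = 0.
  13 = 1*8 + 5, so a_1 = 1.
  8 = 1*5 + 3, so a_2 = 1.
  5 = 1*3 + 2, so a_3 = 1.
  3 = 1*2 + 1, so a_4 = 1.
  2 = 2*1 + 0, so a_5 = 2.
The remainder reaches 0 after 6 divisions, so the expansion has 6 partial quotients, read off in order.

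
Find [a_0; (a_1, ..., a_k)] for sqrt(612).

Write x_i = (sqrt(612) + m_i)/d_i with (m_0, d_0) = (0, 1). a_0 = floor(sqrt(612)) = 24, since 24^2 = 576 <= 612 < 625 = 25^2.
Iterate m_{i+1} = d_i*a_i - m_i, d_{i+1} = (612 - m_{i+1}^2)/d_i, a_{i+1} = floor((a_0 + m_{i+1})/d_{i+1}):
  m_1 = 1*24 - 0 = 24, d_1 = (612 - 24^2)/1 = 36/1 = 36, a_1 = floor((24 + 24)/36) = 1.
  m_2 = 36*1 - 24 = 12, d_2 = (612 - 12^2)/36 = 468/36 = 13, a_2 = floor((24 + 12)/13) = 2.
  m_3 = 13*2 - 12 = 14, d_3 = (612 - 14^2)/13 = 416/13 = 32, a_3 = floor((24 + 14)/32) = 1.
  m_4 = 32*1 - 14 = 18, d_4 = (612 - 18^2)/32 = 288/32 = 9, a_4 = floor((24 + 18)/9) = 4.
  m_5 = 9*4 - 18 = 18, d_5 = (612 - 18^2)/9 = 288/9 = 32, a_5 = floor((24 + 18)/32) = 1.
  m_6 = 32*1 - 18 = 14, d_6 = (612 - 14^2)/32 = 416/32 = 13, a_6 = floor((24 + 14)/13) = 2.
  m_7 = 13*2 - 14 = 12, d_7 = (612 - 12^2)/13 = 468/13 = 36, a_7 = floor((24 + 12)/36) = 1.
  m_8 = 36*1 - 12 = 24, d_8 = (612 - 24^2)/36 = 36/36 = 1, a_8 = floor((24 + 24)/1) = 48.
  m_9 = 1*48 - 24 = 24, d_9 = (612 - 24^2)/1 = 36/1 = 36: (m_9, d_9) = (m_1, d_1) = (24, 36), so from here the quotients repeat a_1, ..., a_8; the period length is 8.
Hence the expansion of sqrt(612) is a_0 = 24 followed by the repeating block 1, 2, 1, 4, 1, 2, 1, 48 (period 8).

[24; (1, 2, 1, 4, 1, 2, 1, 48)]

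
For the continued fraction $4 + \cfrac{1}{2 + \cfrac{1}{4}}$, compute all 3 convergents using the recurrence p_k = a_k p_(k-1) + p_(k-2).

4/1, 9/2, 40/9

Using the convergent recurrence p_i = a_i*p_{i-1} + p_{i-2}, q_i = a_i*q_{i-1} + q_{i-2} with p_{-2}=0, p_{-1}=1, q_{-2}=1, q_{-1}=0:
  i=0: a_0=4, p_0 = 4*1 + 0 = 4, q_0 = 4*0 + 1 = 1.
  i=1: a_1=2, p_1 = 2*4 + 1 = 9, q_1 = 2*1 + 0 = 2.
  i=2: a_2=4, p_2 = 4*9 + 4 = 40, q_2 = 4*2 + 1 = 9.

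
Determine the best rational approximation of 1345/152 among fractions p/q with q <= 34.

Expand x = 1345/152 as a continued fraction with the Euclidean algorithm:
  1345 = 8*152 + 129, so a_0 = 8.
  152 = 1*129 + 23, so a_1 = 1.
  129 = 5*23 + 14, so a_2 = 5.
  23 = 1*14 + 9, so a_3 = 1.
  14 = 1*9 + 5, so a_4 = 1.
  9 = 1*5 + 4, so a_5 = 1.
  5 = 1*4 + 1, so a_6 = 1.
  4 = 4*1 + 0, so a_7 = 4.
so x = [8; 1, 5, 1, 1, 1, 1, 4].
Convergents (p_i = a_i*p_{i-1} + p_{i-2}, q_i = a_i*q_{i-1} + q_{i-2} with p_{-2}=0, p_{-1}=1, q_{-2}=1, q_{-1}=0), until the denominator exceeds 34:
  i=0: a_0=8, p_0 = 8*1 + 0 = 8, q_0 = 8*0 + 1 = 1.
  i=1: a_1=1, p_1 = 1*8 + 1 = 9, q_1 = 1*1 + 0 = 1.
  i=2: a_2=5, p_2 = 5*9 + 8 = 53, q_2 = 5*1 + 1 = 6.
  i=3: a_3=1, p_3 = 1*53 + 9 = 62, q_3 = 1*6 + 1 = 7.
  i=4: a_4=1, p_4 = 1*62 + 53 = 115, q_4 = 1*7 + 6 = 13.
  i=5: a_5=1, p_5 = 1*115 + 62 = 177, q_5 = 1*13 + 7 = 20.
  i=6: a_6=1, p_6 = 1*177 + 115 = 292, q_6 = 1*20 + 13 = 33.
  i=7: a_7=4, p_7 = 4*292 + 177 = 1345, q_7 = 4*33 + 20 = 152.
q_7 = 152 > 34, so the last convergent with denominator <= 34 is p_6/q_6 = 292/33.
The closest fraction with denominator <= 34 is either p_6/q_6 or the intermediate fraction (k*p_6 + p_5)/(k*q_6 + q_5) with the largest k >= 1 whose denominator stays <= 34; these approach x as k grows, and every other convergent or intermediate fraction in range is farther away.
Largest k: floor((34 - q_5)/q_6) = floor((34 - 20)/33) = 0.
Since k = 0, no intermediate fraction beyond p_6/q_6 has denominator <= 34, so the convergent 292/33 is the closest (its error is |1345*33 - 292*152|/(152*33) = 1/5016).

292/33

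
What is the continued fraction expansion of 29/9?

Run the Euclidean algorithm on 29 and 9; the successive quotients are the partial quotients a_0, a_1, ... (each step inverts the fractional part left over by the previous one):
  29 = 3*9 + 2, so a_0 = 3.
  9 = 4*2 + 1, so a_1 = 4.
  2 = 2*1 + 0, so a_2 = 2.
The remainder reaches 0 after 3 divisions, so the expansion has 3 partial quotients, read off in order.

[3; 4, 2]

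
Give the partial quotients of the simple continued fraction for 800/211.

Run the Euclidean algorithm on 800 and 211; the successive quotients are the partial quotients a_0, a_1, ... (each step inverts the fractional part left over by the previous one):
  800 = 3*211 + 167, so a_0 = 3.
  211 = 1*167 + 44, so a_1 = 1.
  167 = 3*44 + 35, so a_2 = 3.
  44 = 1*35 + 9, so a_3 = 1.
  35 = 3*9 + 8, so a_4 = 3.
  9 = 1*8 + 1, so a_5 = 1.
  8 = 8*1 + 0, so a_6 = 8.
The remainder reaches 0 after 7 divisions, so the expansion has 7 partial quotients, read off in order.

[3; 1, 3, 1, 3, 1, 8]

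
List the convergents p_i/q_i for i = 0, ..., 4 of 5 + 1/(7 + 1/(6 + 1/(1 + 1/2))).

5/1, 36/7, 221/43, 257/50, 735/143

Using the convergent recurrence p_i = a_i*p_{i-1} + p_{i-2}, q_i = a_i*q_{i-1} + q_{i-2} with p_{-2}=0, p_{-1}=1, q_{-2}=1, q_{-1}=0:
  i=0: a_0=5, p_0 = 5*1 + 0 = 5, q_0 = 5*0 + 1 = 1.
  i=1: a_1=7, p_1 = 7*5 + 1 = 36, q_1 = 7*1 + 0 = 7.
  i=2: a_2=6, p_2 = 6*36 + 5 = 221, q_2 = 6*7 + 1 = 43.
  i=3: a_3=1, p_3 = 1*221 + 36 = 257, q_3 = 1*43 + 7 = 50.
  i=4: a_4=2, p_4 = 2*257 + 221 = 735, q_4 = 2*50 + 43 = 143.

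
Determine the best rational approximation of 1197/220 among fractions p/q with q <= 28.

Expand x = 1197/220 as a continued fraction with the Euclidean algorithm:
  1197 = 5*220 + 97, so a_0 = 5.
  220 = 2*97 + 26, so a_1 = 2.
  97 = 3*26 + 19, so a_2 = 3.
  26 = 1*19 + 7, so a_3 = 1.
  19 = 2*7 + 5, so a_4 = 2.
  7 = 1*5 + 2, so a_5 = 1.
  5 = 2*2 + 1, so a_6 = 2.
  2 = 2*1 + 0, so a_7 = 2.
so x = [5; 2, 3, 1, 2, 1, 2, 2].
Convergents (p_i = a_i*p_{i-1} + p_{i-2}, q_i = a_i*q_{i-1} + q_{i-2} with p_{-2}=0, p_{-1}=1, q_{-2}=1, q_{-1}=0), until the denominator exceeds 28:
  i=0: a_0=5, p_0 = 5*1 + 0 = 5, q_0 = 5*0 + 1 = 1.
  i=1: a_1=2, p_1 = 2*5 + 1 = 11, q_1 = 2*1 + 0 = 2.
  i=2: a_2=3, p_2 = 3*11 + 5 = 38, q_2 = 3*2 + 1 = 7.
  i=3: a_3=1, p_3 = 1*38 + 11 = 49, q_3 = 1*7 + 2 = 9.
  i=4: a_4=2, p_4 = 2*49 + 38 = 136, q_4 = 2*9 + 7 = 25.
  i=5: a_5=1, p_5 = 1*136 + 49 = 185, q_5 = 1*25 + 9 = 34.
q_5 = 34 > 28, so the last convergent with denominator <= 28 is p_4/q_4 = 136/25.
The closest fraction with denominator <= 28 is either p_4/q_4 or the intermediate fraction (k*p_4 + p_3)/(k*q_4 + q_3) with the largest k >= 1 whose denominator stays <= 28; these approach x as k grows, and every other convergent or intermediate fraction in range is farther away.
Largest k: floor((28 - q_3)/q_4) = floor((28 - 9)/25) = 0.
Since k = 0, no intermediate fraction beyond p_4/q_4 has denominator <= 28, so the convergent 136/25 is the closest (its error is |1197*25 - 136*220|/(220*25) = 5/5500).

136/25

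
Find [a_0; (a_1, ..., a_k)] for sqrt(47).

Write x_i = (sqrt(47) + m_i)/d_i with (m_0, d_0) = (0, 1). a_0 = floor(sqrt(47)) = 6, since 6^2 = 36 <= 47 < 49 = 7^2.
Iterate m_{i+1} = d_i*a_i - m_i, d_{i+1} = (47 - m_{i+1}^2)/d_i, a_{i+1} = floor((a_0 + m_{i+1})/d_{i+1}):
  m_1 = 1*6 - 0 = 6, d_1 = (47 - 6^2)/1 = 11/1 = 11, a_1 = floor((6 + 6)/11) = 1.
  m_2 = 11*1 - 6 = 5, d_2 = (47 - 5^2)/11 = 22/11 = 2, a_2 = floor((6 + 5)/2) = 5.
  m_3 = 2*5 - 5 = 5, d_3 = (47 - 5^2)/2 = 22/2 = 11, a_3 = floor((6 + 5)/11) = 1.
  m_4 = 11*1 - 5 = 6, d_4 = (47 - 6^2)/11 = 11/11 = 1, a_4 = floor((6 + 6)/1) = 12.
  m_5 = 1*12 - 6 = 6, d_5 = (47 - 6^2)/1 = 11/1 = 11: (m_5, d_5) = (m_1, d_1) = (6, 11), so from here the quotients repeat a_1, ..., a_4; the period length is 4.
Hence the expansion of sqrt(47) is a_0 = 6 followed by the repeating block 1, 5, 1, 12 (period 4).

[6; (1, 5, 1, 12)]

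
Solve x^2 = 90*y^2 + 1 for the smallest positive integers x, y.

First expand sqrt(90) as a continued fraction. With x_i = (sqrt(90) + m_i)/d_i and (m_0, d_0) = (0, 1): a_0 = floor(sqrt(90)) = 9, since 9^2 = 81 <= 90 < 100 = 10^2.
Iterate m_{i+1} = d_i*a_i - m_i, d_{i+1} = (90 - m_{i+1}^2)/d_i, a_{i+1} = floor((a_0 + m_{i+1})/d_{i+1}):
  m_1 = 1*9 - 0 = 9, d_1 = (90 - 9^2)/1 = 9/1 = 9, a_1 = floor((9 + 9)/9) = 2.
  m_2 = 9*2 - 9 = 9, d_2 = (90 - 9^2)/9 = 9/9 = 1, a_2 = floor((9 + 9)/1) = 18.
  m_3 = 1*18 - 9 = 9, d_3 = (90 - 9^2)/1 = 9/1 = 9: (m_3, d_3) = (m_1, d_1) = (9, 9), so from here the quotients repeat a_1, a_2; the period length is 2.
So sqrt(90) = [9; (2, 18)] with period length k = 2.
k is even, so the fundamental solution of x^2 - 90y^2 = 1 is (p_{k-1}, q_{k-1}) = (p_1, q_1); compute convergents through index 1.
Convergents (p_i = a_i*p_{i-1} + p_{i-2}, q_i = a_i*q_{i-1} + q_{i-2} with p_{-2}=0, p_{-1}=1, q_{-2}=1, q_{-1}=0):
  i=0: a_0=9, p_0 = 9*1 + 0 = 9, q_0 = 9*0 + 1 = 1.
  i=1: a_1=2, p_1 = 2*9 + 1 = 19, q_1 = 2*1 + 0 = 2.
Check: 19^2 - 90*2^2 = 361 - 360 = 1, so (x, y) = (19, 2) solves the equation, and by the theorem it is the least positive solution.

(x, y) = (19, 2)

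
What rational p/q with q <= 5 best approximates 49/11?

9/2

Expand x = 49/11 as a continued fraction with the Euclidean algorithm:
  49 = 4*11 + 5, so a_0 = 4.
  11 = 2*5 + 1, so a_1 = 2.
  5 = 5*1 + 0, so a_2 = 5.
so x = [4; 2, 5].
Convergents (p_i = a_i*p_{i-1} + p_{i-2}, q_i = a_i*q_{i-1} + q_{i-2} with p_{-2}=0, p_{-1}=1, q_{-2}=1, q_{-1}=0), until the denominator exceeds 5:
  i=0: a_0=4, p_0 = 4*1 + 0 = 4, q_0 = 4*0 + 1 = 1.
  i=1: a_1=2, p_1 = 2*4 + 1 = 9, q_1 = 2*1 + 0 = 2.
  i=2: a_2=5, p_2 = 5*9 + 4 = 49, q_2 = 5*2 + 1 = 11.
q_2 = 11 > 5, so the last convergent with denominator <= 5 is p_1/q_1 = 9/2.
The closest fraction with denominator <= 5 is either p_1/q_1 or the intermediate fraction (k*p_1 + p_0)/(k*q_1 + q_0) with the largest k >= 1 whose denominator stays <= 5; these approach x as k grows, and every other convergent or intermediate fraction in range is farther away.
Largest k: floor((5 - q_0)/q_1) = floor((5 - 1)/2) = 2.
That gives (2*9 + 4)/(2*2 + 1) = 22/5.
Compare the errors: |x - 9/2| = |49*2 - 9*11|/(11*2) = 1/22, and |x - 22/5| = |49*5 - 22*11|/(11*5) = 3/55.
Cross-multiplying, 1*55 = 55 < 66 = 3*22, so 1/22 is smaller: the convergent 9/2 is closer to x than 22/5.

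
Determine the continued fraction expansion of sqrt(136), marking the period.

[11; (1, 1, 1, 22)]

Write x_i = (sqrt(136) + m_i)/d_i with (m_0, d_0) = (0, 1). a_0 = floor(sqrt(136)) = 11, since 11^2 = 121 <= 136 < 144 = 12^2.
Iterate m_{i+1} = d_i*a_i - m_i, d_{i+1} = (136 - m_{i+1}^2)/d_i, a_{i+1} = floor((a_0 + m_{i+1})/d_{i+1}):
  m_1 = 1*11 - 0 = 11, d_1 = (136 - 11^2)/1 = 15/1 = 15, a_1 = floor((11 + 11)/15) = 1.
  m_2 = 15*1 - 11 = 4, d_2 = (136 - 4^2)/15 = 120/15 = 8, a_2 = floor((11 + 4)/8) = 1.
  m_3 = 8*1 - 4 = 4, d_3 = (136 - 4^2)/8 = 120/8 = 15, a_3 = floor((11 + 4)/15) = 1.
  m_4 = 15*1 - 4 = 11, d_4 = (136 - 11^2)/15 = 15/15 = 1, a_4 = floor((11 + 11)/1) = 22.
  m_5 = 1*22 - 11 = 11, d_5 = (136 - 11^2)/1 = 15/1 = 15: (m_5, d_5) = (m_1, d_1) = (11, 15), so from here the quotients repeat a_1, ..., a_4; the period length is 4.
Hence the expansion of sqrt(136) is a_0 = 11 followed by the repeating block 1, 1, 1, 22 (period 4).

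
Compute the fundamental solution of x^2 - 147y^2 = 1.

(x, y) = (97, 8)

First expand sqrt(147) as a continued fraction. With x_i = (sqrt(147) + m_i)/d_i and (m_0, d_0) = (0, 1): a_0 = floor(sqrt(147)) = 12, since 12^2 = 144 <= 147 < 169 = 13^2.
Iterate m_{i+1} = d_i*a_i - m_i, d_{i+1} = (147 - m_{i+1}^2)/d_i, a_{i+1} = floor((a_0 + m_{i+1})/d_{i+1}):
  m_1 = 1*12 - 0 = 12, d_1 = (147 - 12^2)/1 = 3/1 = 3, a_1 = floor((12 + 12)/3) = 8.
  m_2 = 3*8 - 12 = 12, d_2 = (147 - 12^2)/3 = 3/3 = 1, a_2 = floor((12 + 12)/1) = 24.
  m_3 = 1*24 - 12 = 12, d_3 = (147 - 12^2)/1 = 3/1 = 3: (m_3, d_3) = (m_1, d_1) = (12, 3), so from here the quotients repeat a_1, a_2; the period length is 2.
So sqrt(147) = [12; (8, 24)] with period length k = 2.
k is even, so the fundamental solution of x^2 - 147y^2 = 1 is (p_{k-1}, q_{k-1}) = (p_1, q_1); compute convergents through index 1.
Convergents (p_i = a_i*p_{i-1} + p_{i-2}, q_i = a_i*q_{i-1} + q_{i-2} with p_{-2}=0, p_{-1}=1, q_{-2}=1, q_{-1}=0):
  i=0: a_0=12, p_0 = 12*1 + 0 = 12, q_0 = 12*0 + 1 = 1.
  i=1: a_1=8, p_1 = 8*12 + 1 = 97, q_1 = 8*1 + 0 = 8.
Check: 97^2 - 147*8^2 = 9409 - 9408 = 1, so (x, y) = (97, 8) solves the equation, and by the theorem it is the least positive solution.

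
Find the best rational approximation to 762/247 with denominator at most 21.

37/12

Expand x = 762/247 as a continued fraction with the Euclidean algorithm:
  762 = 3*247 + 21, so a_0 = 3.
  247 = 11*21 + 16, so a_1 = 11.
  21 = 1*16 + 5, so a_2 = 1.
  16 = 3*5 + 1, so a_3 = 3.
  5 = 5*1 + 0, so a_4 = 5.
so x = [3; 11, 1, 3, 5].
Convergents (p_i = a_i*p_{i-1} + p_{i-2}, q_i = a_i*q_{i-1} + q_{i-2} with p_{-2}=0, p_{-1}=1, q_{-2}=1, q_{-1}=0), until the denominator exceeds 21:
  i=0: a_0=3, p_0 = 3*1 + 0 = 3, q_0 = 3*0 + 1 = 1.
  i=1: a_1=11, p_1 = 11*3 + 1 = 34, q_1 = 11*1 + 0 = 11.
  i=2: a_2=1, p_2 = 1*34 + 3 = 37, q_2 = 1*11 + 1 = 12.
  i=3: a_3=3, p_3 = 3*37 + 34 = 145, q_3 = 3*12 + 11 = 47.
q_3 = 47 > 21, so the last convergent with denominator <= 21 is p_2/q_2 = 37/12.
The closest fraction with denominator <= 21 is either p_2/q_2 or the intermediate fraction (k*p_2 + p_1)/(k*q_2 + q_1) with the largest k >= 1 whose denominator stays <= 21; these approach x as k grows, and every other convergent or intermediate fraction in range is farther away.
Largest k: floor((21 - q_1)/q_2) = floor((21 - 11)/12) = 0.
Since k = 0, no intermediate fraction beyond p_2/q_2 has denominator <= 21, so the convergent 37/12 is the closest (its error is |762*12 - 37*247|/(247*12) = 5/2964).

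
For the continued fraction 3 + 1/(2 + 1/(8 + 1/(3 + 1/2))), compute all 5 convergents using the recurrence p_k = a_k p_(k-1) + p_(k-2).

Using the convergent recurrence p_i = a_i*p_{i-1} + p_{i-2}, q_i = a_i*q_{i-1} + q_{i-2} with p_{-2}=0, p_{-1}=1, q_{-2}=1, q_{-1}=0:
  i=0: a_0=3, p_0 = 3*1 + 0 = 3, q_0 = 3*0 + 1 = 1.
  i=1: a_1=2, p_1 = 2*3 + 1 = 7, q_1 = 2*1 + 0 = 2.
  i=2: a_2=8, p_2 = 8*7 + 3 = 59, q_2 = 8*2 + 1 = 17.
  i=3: a_3=3, p_3 = 3*59 + 7 = 184, q_3 = 3*17 + 2 = 53.
  i=4: a_4=2, p_4 = 2*184 + 59 = 427, q_4 = 2*53 + 17 = 123.

3/1, 7/2, 59/17, 184/53, 427/123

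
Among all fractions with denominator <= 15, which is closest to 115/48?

12/5

Expand x = 115/48 as a continued fraction with the Euclidean algorithm:
  115 = 2*48 + 19, so a_0 = 2.
  48 = 2*19 + 10, so a_1 = 2.
  19 = 1*10 + 9, so a_2 = 1.
  10 = 1*9 + 1, so a_3 = 1.
  9 = 9*1 + 0, so a_4 = 9.
so x = [2; 2, 1, 1, 9].
Convergents (p_i = a_i*p_{i-1} + p_{i-2}, q_i = a_i*q_{i-1} + q_{i-2} with p_{-2}=0, p_{-1}=1, q_{-2}=1, q_{-1}=0), until the denominator exceeds 15:
  i=0: a_0=2, p_0 = 2*1 + 0 = 2, q_0 = 2*0 + 1 = 1.
  i=1: a_1=2, p_1 = 2*2 + 1 = 5, q_1 = 2*1 + 0 = 2.
  i=2: a_2=1, p_2 = 1*5 + 2 = 7, q_2 = 1*2 + 1 = 3.
  i=3: a_3=1, p_3 = 1*7 + 5 = 12, q_3 = 1*3 + 2 = 5.
  i=4: a_4=9, p_4 = 9*12 + 7 = 115, q_4 = 9*5 + 3 = 48.
q_4 = 48 > 15, so the last convergent with denominator <= 15 is p_3/q_3 = 12/5.
The closest fraction with denominator <= 15 is either p_3/q_3 or the intermediate fraction (k*p_3 + p_2)/(k*q_3 + q_2) with the largest k >= 1 whose denominator stays <= 15; these approach x as k grows, and every other convergent or intermediate fraction in range is farther away.
Largest k: floor((15 - q_2)/q_3) = floor((15 - 3)/5) = 2.
That gives (2*12 + 7)/(2*5 + 3) = 31/13.
Compare the errors: |x - 12/5| = |115*5 - 12*48|/(48*5) = 1/240, and |x - 31/13| = |115*13 - 31*48|/(48*13) = 7/624.
Cross-multiplying, 1*624 = 624 < 1680 = 7*240, so 1/240 is smaller: the convergent 12/5 is closer to x than 31/13.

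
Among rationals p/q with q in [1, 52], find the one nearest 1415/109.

675/52

Expand x = 1415/109 as a continued fraction with the Euclidean algorithm:
  1415 = 12*109 + 107, so a_0 = 12.
  109 = 1*107 + 2, so a_1 = 1.
  107 = 53*2 + 1, so a_2 = 53.
  2 = 2*1 + 0, so a_3 = 2.
so x = [12; 1, 53, 2].
Convergents (p_i = a_i*p_{i-1} + p_{i-2}, q_i = a_i*q_{i-1} + q_{i-2} with p_{-2}=0, p_{-1}=1, q_{-2}=1, q_{-1}=0), until the denominator exceeds 52:
  i=0: a_0=12, p_0 = 12*1 + 0 = 12, q_0 = 12*0 + 1 = 1.
  i=1: a_1=1, p_1 = 1*12 + 1 = 13, q_1 = 1*1 + 0 = 1.
  i=2: a_2=53, p_2 = 53*13 + 12 = 701, q_2 = 53*1 + 1 = 54.
q_2 = 54 > 52, so the last convergent with denominator <= 52 is p_1/q_1 = 13/1.
The closest fraction with denominator <= 52 is either p_1/q_1 or the intermediate fraction (k*p_1 + p_0)/(k*q_1 + q_0) with the largest k >= 1 whose denominator stays <= 52; these approach x as k grows, and every other convergent or intermediate fraction in range is farther away.
Largest k: floor((52 - q_0)/q_1) = floor((52 - 1)/1) = 51.
That gives (51*13 + 12)/(51*1 + 1) = 675/52.
Compare the errors: |x - 13/1| = |1415*1 - 13*109|/(109*1) = 2/109, and |x - 675/52| = |1415*52 - 675*109|/(109*52) = 5/5668.
Cross-multiplying, 5*109 = 545 < 11336 = 2*5668, so 5/5668 is smaller: the intermediate fraction 675/52 is closer to x than 13/1.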